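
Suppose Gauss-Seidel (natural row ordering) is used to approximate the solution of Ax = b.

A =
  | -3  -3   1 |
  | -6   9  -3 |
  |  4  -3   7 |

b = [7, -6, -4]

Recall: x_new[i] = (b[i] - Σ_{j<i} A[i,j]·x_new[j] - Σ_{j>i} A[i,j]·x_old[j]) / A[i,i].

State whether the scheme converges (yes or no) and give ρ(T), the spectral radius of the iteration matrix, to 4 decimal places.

yes, ρ = 0.8446

Split A = D + L + U, D = diag(-3, 9, 7).
Gauss-Seidel: T = -(D+L)⁻¹U, row 0 first, T[0,2] = -(1)/(-3) = +0.3333; later rows by forward substitution.
  T[0,:] = [+0.0000  -1.0000  +0.3333]
  T[1,:] = [+0.0000  -0.6667  +0.5556]
  T[2,:] = [+0.0000  +0.2857  +0.0476]
|roots of det(T-λI)|: 0.8446, 0.2255, 0.0000.
ρ = 0.8446; 0.8446 < 1 ⇒ converges.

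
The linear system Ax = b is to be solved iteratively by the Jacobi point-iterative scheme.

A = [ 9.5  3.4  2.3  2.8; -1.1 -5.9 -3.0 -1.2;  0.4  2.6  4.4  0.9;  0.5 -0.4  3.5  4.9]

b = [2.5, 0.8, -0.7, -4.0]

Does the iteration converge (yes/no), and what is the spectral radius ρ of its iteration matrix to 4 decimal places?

A = D + L + U where D = diag(9.5, -5.9, 4.4, 4.9).
T_J = -D⁻¹(L+U): T[2,0] = -(0.4)/(4.4) = -0.0909; T[2,2] = 0.
  T[0,:] = [+0.0000, -0.3579, -0.2421, -0.2947]
  T[1,:] = [-0.1864, +0.0000, -0.5085, -0.2034]
  T[2,:] = [-0.0909, -0.5909, +0.0000, -0.2045]
  T[3,:] = [-0.1020, +0.0816, -0.7143, +0.0000]
moduli |λ_i(T)| = 0.8602, 0.5806, 0.1698, 0.1698.
spectral radius ρ = 0.8602; 0.8602 < 1: convergent.

yes, ρ = 0.8602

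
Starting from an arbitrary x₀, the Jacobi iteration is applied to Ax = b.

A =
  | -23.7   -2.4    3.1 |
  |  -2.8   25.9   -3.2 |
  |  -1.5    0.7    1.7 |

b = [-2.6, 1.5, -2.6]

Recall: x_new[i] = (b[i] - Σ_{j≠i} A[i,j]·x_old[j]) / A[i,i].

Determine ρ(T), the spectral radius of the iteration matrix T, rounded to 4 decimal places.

Let D = diag(-23.7, 25.9, 1.7); L, U the strict triangles.
Jacobi: T = -D⁻¹(L+U), T[2,0] = -(-1.5)/(1.7) = +0.8824; T[2,2] = 0.
  T[0,:] = [+0.0000  -0.1013  +0.1308]
  T[1,:] = [+0.1081  +0.0000  +0.1236]
  T[2,:] = [+0.8824  -0.4118  +0.0000]
eigenvalue magnitudes: 0.3248, 0.2278, 0.2278.
ρ(T) = max|λ| = 0.3248; 0.3248 < 1: convergent.

0.3248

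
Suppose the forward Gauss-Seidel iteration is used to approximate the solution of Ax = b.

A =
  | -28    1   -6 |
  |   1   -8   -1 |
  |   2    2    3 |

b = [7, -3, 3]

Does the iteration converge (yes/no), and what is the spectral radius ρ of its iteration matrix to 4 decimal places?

Let D = diag(-28, -8, 3); L, U the strict triangles.
Gauss-Seidel: T = -(D+L)⁻¹U, row 0 first, T[0,1] = -(1)/(-28) = +0.0357; later rows by forward substitution.
  T[0,:] = [+0.0000, +0.0357, -0.2143]
  T[1,:] = [+0.0000, +0.0045, -0.1518]
  T[2,:] = [+0.0000, -0.0268, +0.2440]
|λ(T)| sorted: 0.2600, 0.0114, 0.0000.
ρ = 0.2600; 0.2600 < 1 ⇒ converges.

yes, ρ = 0.2600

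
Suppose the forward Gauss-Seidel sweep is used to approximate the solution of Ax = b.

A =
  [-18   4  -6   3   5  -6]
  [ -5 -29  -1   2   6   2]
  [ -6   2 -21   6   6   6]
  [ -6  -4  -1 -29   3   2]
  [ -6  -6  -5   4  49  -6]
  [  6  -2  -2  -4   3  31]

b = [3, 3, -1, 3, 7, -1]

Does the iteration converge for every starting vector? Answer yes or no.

Diagonal D = diag(-18, -29, -21, -29, 49, 31); L, U strict lower/upper.
T_GS = -(D+L)⁻¹U: row 0 first, T[0,4] = -(5)/(-18) = +0.2778; later rows by forward substitution.
  T[0,:] = [+0.0000, +0.2222, -0.3333, +0.1667, +0.2778, -0.3333]
  T[1,:] = [+0.0000, -0.0383, +0.0230, +0.0402, +0.1590, +0.1264]
  T[2,:] = [+0.0000, -0.0671, +0.0974, +0.2419, +0.2215, +0.3930]
  T[3,:] = [+0.0000, -0.0384, +0.0624, -0.0484, +0.0164, +0.1069]
  T[4,:] = [+0.0000, +0.0188, -0.0332, +0.0540, +0.0747, +0.1285]
  T[5,:] = [+0.0000, -0.0566, +0.0835, -0.0255, -0.0343, +0.0994]
|roots of det(T-λI)|: 0.2869, 0.0982, 0.0746, 0.0746, 0.0342, 0.0000.
ρ(T) = max|λ| = 0.2869; 0.2869 < 1, so it converges for any x₀.

yes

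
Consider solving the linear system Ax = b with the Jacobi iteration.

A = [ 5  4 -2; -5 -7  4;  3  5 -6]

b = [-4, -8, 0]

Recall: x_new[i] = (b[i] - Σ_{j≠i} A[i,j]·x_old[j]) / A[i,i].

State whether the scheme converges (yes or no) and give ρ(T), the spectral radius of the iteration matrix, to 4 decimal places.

no, ρ = 1.2708

Diagonal D = diag(5, -7, -6); L, U strict lower/upper.
T_J = -D⁻¹(L+U): T[1,2] = -(4)/(-7) = +0.5714; T[1,1] = 0.
  T[0,:] = [+0.0000 -0.8000 +0.4000]
  T[1,:] = [-0.7143 +0.0000 +0.5714]
  T[2,:] = [+0.5000 +0.8333 +0.0000]
|eigenvalues of T|: 1.2708, 0.8264, 0.4444.
ρ = 1.2708; 1.2708 > 1, so it fails to converge.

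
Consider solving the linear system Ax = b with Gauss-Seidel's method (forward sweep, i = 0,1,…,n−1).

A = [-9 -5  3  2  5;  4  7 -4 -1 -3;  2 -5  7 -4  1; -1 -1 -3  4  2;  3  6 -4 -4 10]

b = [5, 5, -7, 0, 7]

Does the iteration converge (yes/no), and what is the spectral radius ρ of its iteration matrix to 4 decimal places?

Diagonal D = diag(-9, 7, 7, 4, 10); L, U strict lower/upper.
Gauss-Seidel: T = -(D+L)⁻¹U, row 0 first, T[0,1] = -(-5)/(-9) = -0.5556; later rows by forward substitution.
  T[0,:] = [+0.0000, -0.5556, +0.3333, +0.2222, +0.5556]
  T[1,:] = [+0.0000, +0.3175, +0.3810, +0.0159, +0.1111]
  T[2,:] = [+0.0000, +0.3855, +0.1769, +0.5193, -0.2222]
  T[3,:] = [+0.0000, +0.2296, +0.3112, +0.4490, -0.5000]
  T[4,:] = [+0.0000, +0.2222, -0.1333, +0.3111, -0.5222]
|eigenvalues of T|: 0.8745, 0.3642, 0.3642, 0.2346, 0.0000.
ρ(T) = max|λ| = 0.8745; 0.8745 < 1 ⇒ converges.

yes, ρ = 0.8745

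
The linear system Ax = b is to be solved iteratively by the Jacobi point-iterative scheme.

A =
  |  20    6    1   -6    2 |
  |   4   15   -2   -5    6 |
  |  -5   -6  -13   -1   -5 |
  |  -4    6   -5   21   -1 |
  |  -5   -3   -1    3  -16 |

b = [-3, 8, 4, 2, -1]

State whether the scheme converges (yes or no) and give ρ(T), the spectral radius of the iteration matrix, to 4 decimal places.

Write A = D+L+U with D = diag(20, 15, -13, 21, -16).
Jacobi T = -D⁻¹(L+U): T[2,1] = -(-6)/(-13) = -0.4615; T[2,2] = 0.
  T[0,:] = [+0.0000, -0.3000, -0.0500, +0.3000, -0.1000]
  T[1,:] = [-0.2667, +0.0000, +0.1333, +0.3333, -0.4000]
  T[2,:] = [-0.3846, -0.4615, +0.0000, -0.0769, -0.3846]
  T[3,:] = [+0.1905, -0.2857, +0.2381, +0.0000, +0.0476]
  T[4,:] = [-0.3125, -0.1875, -0.0625, +0.1875, +0.0000]
eigenvalue magnitudes: 0.6675, 0.4224, 0.4224, 0.2997, 0.2997.
ρ = 0.6675; 0.6675 < 1, so it converges for any x₀.

yes, ρ = 0.6675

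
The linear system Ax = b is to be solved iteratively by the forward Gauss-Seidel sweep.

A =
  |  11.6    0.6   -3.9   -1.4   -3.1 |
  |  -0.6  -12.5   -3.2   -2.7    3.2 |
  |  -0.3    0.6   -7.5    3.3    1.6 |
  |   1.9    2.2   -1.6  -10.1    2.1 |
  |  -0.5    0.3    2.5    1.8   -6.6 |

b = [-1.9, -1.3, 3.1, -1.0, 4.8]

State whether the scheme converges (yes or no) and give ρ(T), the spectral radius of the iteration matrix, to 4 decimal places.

yes, ρ = 0.2370

Write A = D+L+U with D = diag(11.6, -12.5, -7.5, -10.1, -6.6).
GS T = -(D+L)⁻¹U: row 0 first, T[0,3] = -(-1.4)/(11.6) = +0.1207; later rows by forward substitution.
  T[0,:] = [+0.0000, -0.0517, +0.3362, +0.1207, +0.2672]
  T[1,:] = [+0.0000, +0.0025, -0.2721, -0.2218, +0.2432]
  T[2,:] = [+0.0000, +0.0023, -0.0352, +0.4174, +0.2221]
  T[3,:] = [+0.0000, -0.0095, +0.0095, -0.0917, +0.2760]
  T[4,:] = [+0.0000, +0.0023, -0.0486, +0.1139, +0.1502]
moduli |λ_i(T)| = 0.2370, 0.1557, 0.1557, 0.0160, 0.0000.
spectral radius ρ = 0.2370; 0.2370 < 1: convergent.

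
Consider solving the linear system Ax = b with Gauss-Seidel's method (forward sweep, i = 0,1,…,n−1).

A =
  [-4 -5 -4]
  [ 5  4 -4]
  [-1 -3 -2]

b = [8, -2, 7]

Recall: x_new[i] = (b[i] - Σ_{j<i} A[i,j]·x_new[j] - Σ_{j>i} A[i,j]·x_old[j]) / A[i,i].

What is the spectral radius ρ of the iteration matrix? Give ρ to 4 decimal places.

Write A = D+L+U with D = diag(-4, 4, -2).
GS T = -(D+L)⁻¹U: row 0 first, T[0,1] = -(-5)/(-4) = -1.2500; later rows by forward substitution.
  T[0,:] = [+0.0000  -1.2500  -1.0000]
  T[1,:] = [+0.0000  +1.5625  +2.2500]
  T[2,:] = [+0.0000  -1.7188  -2.8750]
|λ(T)| sorted: 1.6837, 0.3712, 0.0000.
ρ(T) = max|λ| = 1.6837; 1.6837 > 1: divergent.

1.6837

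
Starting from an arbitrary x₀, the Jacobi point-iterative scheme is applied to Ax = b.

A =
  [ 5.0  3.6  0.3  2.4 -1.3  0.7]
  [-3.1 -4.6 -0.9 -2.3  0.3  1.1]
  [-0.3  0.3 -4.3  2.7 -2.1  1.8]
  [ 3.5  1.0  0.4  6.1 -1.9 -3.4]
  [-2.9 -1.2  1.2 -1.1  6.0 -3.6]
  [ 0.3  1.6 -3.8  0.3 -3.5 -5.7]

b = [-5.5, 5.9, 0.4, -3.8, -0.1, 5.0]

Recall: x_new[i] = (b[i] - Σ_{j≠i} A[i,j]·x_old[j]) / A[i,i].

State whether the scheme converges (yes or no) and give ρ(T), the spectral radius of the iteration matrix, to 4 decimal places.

no, ρ = 1.2363

Write A = D+L+U with D = diag(5, -4.6, -4.3, 6.1, 6, -5.7).
Jacobi: T = -D⁻¹(L+U), T[3,2] = -(0.4)/(6.1) = -0.0656; T[3,3] = 0.
  T[0,:] = [+0.0000  -0.7200  -0.0600  -0.4800  +0.2600  -0.1400]
  T[1,:] = [-0.6739  +0.0000  -0.1957  -0.5000  +0.0652  +0.2391]
  T[2,:] = [-0.0698  +0.0698  +0.0000  +0.6279  -0.4884  +0.4186]
  T[3,:] = [-0.5738  -0.1639  -0.0656  +0.0000  +0.3115  +0.5574]
  T[4,:] = [+0.4833  +0.2000  -0.2000  +0.1833  +0.0000  +0.6000]
  T[5,:] = [+0.0526  +0.2807  -0.6667  +0.0526  -0.6140  +0.0000]
|λ(T)| sorted: 1.2363, 0.6967, 0.6726, 0.6726, 0.4861, 0.4861.
ρ(T) = max|λ| = 1.2363; 1.2363 > 1 ⇒ diverges.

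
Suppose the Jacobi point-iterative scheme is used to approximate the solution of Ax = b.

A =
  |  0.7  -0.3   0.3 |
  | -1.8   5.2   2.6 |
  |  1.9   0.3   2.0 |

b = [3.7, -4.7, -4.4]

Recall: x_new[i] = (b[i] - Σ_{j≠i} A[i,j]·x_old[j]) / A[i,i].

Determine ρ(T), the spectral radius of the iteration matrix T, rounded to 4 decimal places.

0.9340

Split A = D + L + U, D = diag(0.7, 5.2, 2).
Jacobi: T = -D⁻¹(L+U), T[0,2] = -(0.3)/(0.7) = -0.4286; T[0,0] = 0.
  T[0,:] = [+0.0000  +0.4286  -0.4286]
  T[1,:] = [+0.3462  +0.0000  -0.5000]
  T[2,:] = [-0.9500  -0.1500  +0.0000]
|eigenvalues of T|: 0.9340, 0.4917, 0.4917.
ρ(T) = max|λ| = 0.9340; 0.9340 < 1 ⇒ converges.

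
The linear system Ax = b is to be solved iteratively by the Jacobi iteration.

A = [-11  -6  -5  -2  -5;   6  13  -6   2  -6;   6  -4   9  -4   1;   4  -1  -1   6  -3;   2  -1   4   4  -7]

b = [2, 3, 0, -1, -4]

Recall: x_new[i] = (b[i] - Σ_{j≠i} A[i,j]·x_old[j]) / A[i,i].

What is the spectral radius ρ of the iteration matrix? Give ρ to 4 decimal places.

1.3258

Diagonal D = diag(-11, 13, 9, 6, -7); L, U strict lower/upper.
Jacobi: T = -D⁻¹(L+U), T[3,0] = -(4)/(6) = -0.6667; T[3,3] = 0.
  T[0,:] = [+0.0000  -0.5455  -0.4545  -0.1818  -0.4545]
  T[1,:] = [-0.4615  +0.0000  +0.4615  -0.1538  +0.4615]
  T[2,:] = [-0.6667  +0.4444  +0.0000  +0.4444  -0.1111]
  T[3,:] = [-0.6667  +0.1667  +0.1667  +0.0000  +0.5000]
  T[4,:] = [+0.2857  -0.1429  +0.5714  +0.5714  +0.0000]
|λ(T)| sorted: 1.3258, 0.7210, 0.7210, 0.6369, 0.1804.
ρ(T) = max|λ| = 1.3258; 1.3258 > 1, so it fails to converge.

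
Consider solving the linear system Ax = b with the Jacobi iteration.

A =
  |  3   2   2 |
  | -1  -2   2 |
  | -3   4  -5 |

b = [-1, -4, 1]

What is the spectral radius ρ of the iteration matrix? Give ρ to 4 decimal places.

1.4157

Write A = D+L+U with D = diag(3, -2, -5).
T_J = -D⁻¹(L+U): T[1,2] = -(2)/(-2) = +1.0000; T[1,1] = 0.
  T[0,:] = [+0.0000  -0.6667  -0.6667]
  T[1,:] = [-0.5000  +0.0000  +1.0000]
  T[2,:] = [-0.6000  +0.8000  +0.0000]
|roots of det(T-λI)|: 1.4157, 0.8815, 0.5342.
ρ = 1.4157; 1.4157 > 1 ⇒ diverges.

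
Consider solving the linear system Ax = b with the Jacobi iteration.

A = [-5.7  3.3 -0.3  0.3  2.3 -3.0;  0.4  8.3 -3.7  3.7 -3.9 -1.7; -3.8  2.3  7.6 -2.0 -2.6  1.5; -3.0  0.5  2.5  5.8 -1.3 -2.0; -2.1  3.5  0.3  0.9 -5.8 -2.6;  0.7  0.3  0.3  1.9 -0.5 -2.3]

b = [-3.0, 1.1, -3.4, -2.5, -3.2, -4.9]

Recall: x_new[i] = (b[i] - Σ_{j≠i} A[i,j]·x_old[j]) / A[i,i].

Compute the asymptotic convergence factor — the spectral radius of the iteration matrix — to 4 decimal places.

Diagonal D = diag(-5.7, 8.3, 7.6, 5.8, -5.8, -2.3); L, U strict lower/upper.
Jacobi T = -D⁻¹(L+U): T[0,2] = -(-0.3)/(-5.7) = -0.0526; T[0,0] = 0.
  T[0,:] = [+0.0000, +0.5789, -0.0526, +0.0526, +0.4035, -0.5263]
  T[1,:] = [-0.0482, +0.0000, +0.4458, -0.4458, +0.4699, +0.2048]
  T[2,:] = [+0.5000, -0.3026, +0.0000, +0.2632, +0.3421, -0.1974]
  T[3,:] = [+0.5172, -0.0862, -0.4310, +0.0000, +0.2241, +0.3448]
  T[4,:] = [-0.3621, +0.6034, +0.0517, +0.1552, +0.0000, -0.4483]
  T[5,:] = [+0.3043, +0.1304, +0.1304, +0.8261, -0.2174, +0.0000]
|eigenvalues of T|: 1.1242, 0.7422, 0.7422, 0.5899, 0.5899, 0.0558.
ρ = 1.1242; 1.1242 > 1, so it fails to converge.

1.1242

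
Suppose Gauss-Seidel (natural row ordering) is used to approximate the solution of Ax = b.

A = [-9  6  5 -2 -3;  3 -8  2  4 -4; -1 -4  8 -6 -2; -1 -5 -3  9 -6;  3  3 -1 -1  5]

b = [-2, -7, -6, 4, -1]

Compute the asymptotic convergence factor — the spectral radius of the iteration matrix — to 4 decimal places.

1.3216

Let D = diag(-9, -8, 8, 9, 5); L, U the strict triangles.
GS T = -(D+L)⁻¹U: row 0 first, T[0,2] = -(5)/(-9) = +0.5556; later rows by forward substitution.
  T[0,:] = [+0.0000, +0.6667, +0.5556, -0.2222, -0.3333]
  T[1,:] = [+0.0000, +0.2500, +0.4583, +0.4167, -0.6250]
  T[2,:] = [+0.0000, +0.2083, +0.2986, +0.9306, -0.1042]
  T[3,:] = [+0.0000, +0.2824, +0.4159, +0.5170, +0.2477]
  T[4,:] = [+0.0000, -0.4519, -0.4654, +0.1728, +0.6037]
eigenvalue magnitudes: 1.3216, 0.8844, 0.4393, 0.0974, 0.0000.
spectral radius ρ = 1.3216; 1.3216 > 1 ⇒ diverges.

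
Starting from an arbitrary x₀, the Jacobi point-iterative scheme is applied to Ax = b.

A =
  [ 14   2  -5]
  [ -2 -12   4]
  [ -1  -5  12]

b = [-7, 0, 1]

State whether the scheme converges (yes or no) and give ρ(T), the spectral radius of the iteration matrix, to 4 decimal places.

yes, ρ = 0.5000

A = D + L + U where D = diag(14, -12, 12).
Jacobi T = -D⁻¹(L+U): T[2,1] = -(-5)/(12) = +0.4167; T[2,2] = 0.
  T[0,:] = [+0.0000, -0.1429, +0.3571]
  T[1,:] = [-0.1667, +0.0000, +0.3333]
  T[2,:] = [+0.0833, +0.4167, +0.0000]
moduli |λ_i(T)| = 0.5000, 0.3204, 0.1796.
ρ(T) = max|λ| = 0.5000; 0.5000 < 1 ⇒ converges.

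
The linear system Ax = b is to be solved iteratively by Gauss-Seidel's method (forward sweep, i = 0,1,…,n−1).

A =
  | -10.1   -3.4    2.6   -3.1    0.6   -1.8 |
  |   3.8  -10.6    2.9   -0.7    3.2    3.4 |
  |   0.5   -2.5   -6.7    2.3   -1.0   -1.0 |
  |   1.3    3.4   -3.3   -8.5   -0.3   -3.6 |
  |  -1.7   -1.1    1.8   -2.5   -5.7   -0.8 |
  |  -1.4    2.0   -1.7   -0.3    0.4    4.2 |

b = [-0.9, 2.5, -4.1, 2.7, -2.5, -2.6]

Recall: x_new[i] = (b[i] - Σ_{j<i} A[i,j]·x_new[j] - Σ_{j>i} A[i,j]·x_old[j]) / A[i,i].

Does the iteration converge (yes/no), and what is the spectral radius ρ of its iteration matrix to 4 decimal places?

yes, ρ = 0.9211

A = D + L + U where D = diag(-10.1, -10.6, -6.7, -8.5, -5.7, 4.2).
T_GS = -(D+L)⁻¹U: row 0 first, T[0,3] = -(-3.1)/(-10.1) = -0.3069; later rows by forward substitution.
  T[0,:] = [+0.0000 -0.3366 +0.2574 -0.3069 +0.0594 -0.1782]
  T[1,:] = [+0.0000 -0.1207 +0.3659 -0.1761 +0.3232 +0.2569]
  T[2,:] = [+0.0000 +0.0199 -0.1173 +0.3861 -0.2654 -0.2584]
  T[3,:] = [+0.0000 -0.1075 +0.2313 -0.2673 +0.2061 -0.2477]
  T[4,:] = [+0.0000 +0.1771 -0.2859 +0.3647 -0.2543 -0.1097]
  T[5,:] = [+0.0000 -0.0712 -0.0922 +0.0840 -0.2026 -0.2936]
|λ(T)| sorted: 0.9211, 0.1804, 0.1804, 0.1723, 0.0101, 0.0000.
spectral radius ρ = 0.9211; 0.9211 < 1 ⇒ converges.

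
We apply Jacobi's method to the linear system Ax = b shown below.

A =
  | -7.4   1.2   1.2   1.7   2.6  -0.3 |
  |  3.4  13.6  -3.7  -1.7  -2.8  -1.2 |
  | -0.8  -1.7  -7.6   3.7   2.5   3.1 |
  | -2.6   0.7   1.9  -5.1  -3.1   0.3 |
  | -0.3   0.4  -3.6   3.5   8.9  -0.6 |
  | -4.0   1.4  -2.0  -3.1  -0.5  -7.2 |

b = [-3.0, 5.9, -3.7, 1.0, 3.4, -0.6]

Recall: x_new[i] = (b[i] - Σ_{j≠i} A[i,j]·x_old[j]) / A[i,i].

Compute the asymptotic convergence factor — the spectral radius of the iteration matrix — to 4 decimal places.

Write A = D+L+U with D = diag(-7.4, 13.6, -7.6, -5.1, 8.9, -7.2).
Jacobi: T = -D⁻¹(L+U), T[2,5] = -(3.1)/(-7.6) = +0.4079; T[2,2] = 0.
  T[0,:] = [+0.0000  +0.1622  +0.1622  +0.2297  +0.3514  -0.0405]
  T[1,:] = [-0.2500  +0.0000  +0.2721  +0.1250  +0.2059  +0.0882]
  T[2,:] = [-0.1053  -0.2237  +0.0000  +0.4868  +0.3289  +0.4079]
  T[3,:] = [-0.5098  +0.1373  +0.3725  +0.0000  -0.6078  +0.0588]
  T[4,:] = [+0.0337  -0.0449  +0.4045  -0.3933  +0.0000  +0.0674]
  T[5,:] = [-0.5556  +0.1944  -0.2778  -0.4306  -0.0694  +0.0000]
|eigenvalues of T|: 0.8230, 0.6490, 0.6490, 0.5175, 0.2268, 0.2268.
ρ = 0.8230; 0.8230 < 1 ⇒ converges.

0.8230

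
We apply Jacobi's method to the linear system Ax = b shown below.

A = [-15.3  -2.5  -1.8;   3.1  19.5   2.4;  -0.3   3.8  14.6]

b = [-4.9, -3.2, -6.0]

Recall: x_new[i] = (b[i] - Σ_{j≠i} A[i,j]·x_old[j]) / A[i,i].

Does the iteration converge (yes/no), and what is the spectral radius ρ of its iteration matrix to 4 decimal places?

yes, ρ = 0.2687

A = D + L + U where D = diag(-15.3, 19.5, 14.6).
T_J = -D⁻¹(L+U): T[2,1] = -(3.8)/(14.6) = -0.2603; T[2,2] = 0.
  T[0,:] = [+0.0000  -0.1634  -0.1176]
  T[1,:] = [-0.1590  +0.0000  -0.1231]
  T[2,:] = [+0.0205  -0.2603  +0.0000]
|λ(T)| sorted: 0.2687, 0.1726, 0.0961.
spectral radius ρ = 0.2687; 0.2687 < 1 ⇒ converges.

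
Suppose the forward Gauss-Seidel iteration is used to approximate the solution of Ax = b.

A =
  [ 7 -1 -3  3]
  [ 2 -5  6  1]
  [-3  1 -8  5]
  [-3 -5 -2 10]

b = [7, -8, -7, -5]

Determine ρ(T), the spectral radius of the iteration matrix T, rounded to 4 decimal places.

A = D + L + U where D = diag(7, -5, -8, 10).
GS T = -(D+L)⁻¹U: row 0 first, T[0,1] = -(-1)/(7) = +0.1429; later rows by forward substitution.
  T[0,:] = [+0.0000 +0.1429 +0.4286 -0.4286]
  T[1,:] = [+0.0000 +0.0571 +1.3714 +0.0286]
  T[2,:] = [+0.0000 -0.0464 +0.0107 +0.7893]
  T[3,:] = [+0.0000 +0.0621 +0.8164 +0.0436]
moduli |λ_i(T)| = 0.8432, 0.6753, 0.0564, 0.0000.
ρ = 0.8432; 0.8432 < 1 ⇒ converges.

0.8432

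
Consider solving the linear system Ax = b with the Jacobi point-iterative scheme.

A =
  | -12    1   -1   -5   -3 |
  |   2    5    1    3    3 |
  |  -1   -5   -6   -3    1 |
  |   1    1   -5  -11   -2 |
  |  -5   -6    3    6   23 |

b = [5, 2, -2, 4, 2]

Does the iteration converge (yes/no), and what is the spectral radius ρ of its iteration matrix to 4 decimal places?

yes, ρ = 0.8364

A = D + L + U where D = diag(-12, 5, -6, -11, 23).
Jacobi: T = -D⁻¹(L+U), T[4,3] = -(6)/(23) = -0.2609; T[4,4] = 0.
  T[0,:] = [+0.0000, +0.0833, -0.0833, -0.4167, -0.2500]
  T[1,:] = [-0.4000, +0.0000, -0.2000, -0.6000, -0.6000]
  T[2,:] = [-0.1667, -0.8333, +0.0000, -0.5000, +0.1667]
  T[3,:] = [+0.0909, +0.0909, -0.4545, +0.0000, -0.1818]
  T[4,:] = [+0.2174, +0.2609, -0.1304, -0.2609, +0.0000]
|roots of det(T-λI)|: 0.8364, 0.6487, 0.6487, 0.5130, 0.0606.
spectral radius ρ = 0.8364; 0.8364 < 1 ⇒ converges.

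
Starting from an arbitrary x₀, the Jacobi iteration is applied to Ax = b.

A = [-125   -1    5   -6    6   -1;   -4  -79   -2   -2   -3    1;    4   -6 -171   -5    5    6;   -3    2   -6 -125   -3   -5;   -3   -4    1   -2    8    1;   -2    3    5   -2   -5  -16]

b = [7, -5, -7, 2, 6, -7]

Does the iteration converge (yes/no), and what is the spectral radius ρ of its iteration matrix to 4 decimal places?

yes, ρ = 0.2362

Diagonal D = diag(-125, -79, -171, -125, 8, -16); L, U strict lower/upper.
Jacobi T = -D⁻¹(L+U): T[5,1] = -(3)/(-16) = +0.1875; T[5,5] = 0.
  T[0,:] = [+0.0000 -0.0080 +0.0400 -0.0480 +0.0480 -0.0080]
  T[1,:] = [-0.0506 +0.0000 -0.0253 -0.0253 -0.0380 +0.0127]
  T[2,:] = [+0.0234 -0.0351 +0.0000 -0.0292 +0.0292 +0.0351]
  T[3,:] = [-0.0240 +0.0160 -0.0480 +0.0000 -0.0240 -0.0400]
  T[4,:] = [+0.3750 +0.5000 -0.1250 +0.2500 +0.0000 -0.1250]
  T[5,:] = [-0.1250 +0.1875 +0.3125 -0.1250 -0.3125 +0.0000]
moduli |λ_i(T)| = 0.2362, 0.1626, 0.1626, 0.0777, 0.0777, 0.0416.
ρ = 0.2362; 0.2362 < 1 ⇒ converges.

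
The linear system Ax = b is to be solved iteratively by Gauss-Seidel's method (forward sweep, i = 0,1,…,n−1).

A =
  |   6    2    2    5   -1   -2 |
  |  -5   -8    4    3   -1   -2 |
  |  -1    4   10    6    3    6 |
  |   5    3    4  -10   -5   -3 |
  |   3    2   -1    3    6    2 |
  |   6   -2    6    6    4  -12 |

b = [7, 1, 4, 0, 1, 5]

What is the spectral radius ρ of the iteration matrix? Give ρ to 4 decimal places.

1.3858

Split A = D + L + U, D = diag(6, -8, 10, -10, 6, -12).
GS T = -(D+L)⁻¹U: row 0 first, T[0,3] = -(5)/(6) = -0.8333; later rows by forward substitution.
  T[0,:] = [+0.0000  -0.3333  -0.3333  -0.8333  +0.1667  +0.3333]
  T[1,:] = [+0.0000  +0.2083  +0.7083  +0.8958  -0.2292  -0.4583]
  T[2,:] = [+0.0000  -0.1167  -0.3167  -1.0417  -0.1917  -0.3833]
  T[3,:] = [+0.0000  -0.1508  -0.0808  -0.5646  -0.5621  -0.4242]
  T[4,:] = [+0.0000  +0.1532  -0.0818  +0.2267  +0.2422  -0.1990]
  T[5,:] = [+0.0000  -0.2841  -0.5107  -1.2935  -0.1746  -0.2270]
moduli |λ_i(T)| = 1.3858, 0.5170, 0.5170, 0.2112, 0.1065, 0.0000.
ρ(T) = max|λ| = 1.3858; 1.3858 > 1: divergent.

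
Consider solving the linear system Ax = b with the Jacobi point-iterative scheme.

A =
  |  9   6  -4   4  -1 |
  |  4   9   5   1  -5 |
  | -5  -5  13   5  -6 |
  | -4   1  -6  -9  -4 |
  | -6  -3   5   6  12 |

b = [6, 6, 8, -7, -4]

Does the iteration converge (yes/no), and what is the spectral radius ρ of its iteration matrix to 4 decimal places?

Write A = D+L+U with D = diag(9, 9, 13, -9, 12).
Jacobi T = -D⁻¹(L+U): T[2,1] = -(-5)/(13) = +0.3846; T[2,2] = 0.
  T[0,:] = [+0.0000 -0.6667 +0.4444 -0.4444 +0.1111]
  T[1,:] = [-0.4444 +0.0000 -0.5556 -0.1111 +0.5556]
  T[2,:] = [+0.3846 +0.3846 +0.0000 -0.3846 +0.4615]
  T[3,:] = [-0.4444 +0.1111 -0.6667 +0.0000 -0.4444]
  T[4,:] = [+0.5000 +0.2500 -0.4167 -0.5000 +0.0000]
|eigenvalues of T|: 1.1513, 0.8349, 0.5212, 0.4986, 0.4986.
ρ(T) = max|λ| = 1.1513; 1.1513 > 1 ⇒ diverges.

no, ρ = 1.1513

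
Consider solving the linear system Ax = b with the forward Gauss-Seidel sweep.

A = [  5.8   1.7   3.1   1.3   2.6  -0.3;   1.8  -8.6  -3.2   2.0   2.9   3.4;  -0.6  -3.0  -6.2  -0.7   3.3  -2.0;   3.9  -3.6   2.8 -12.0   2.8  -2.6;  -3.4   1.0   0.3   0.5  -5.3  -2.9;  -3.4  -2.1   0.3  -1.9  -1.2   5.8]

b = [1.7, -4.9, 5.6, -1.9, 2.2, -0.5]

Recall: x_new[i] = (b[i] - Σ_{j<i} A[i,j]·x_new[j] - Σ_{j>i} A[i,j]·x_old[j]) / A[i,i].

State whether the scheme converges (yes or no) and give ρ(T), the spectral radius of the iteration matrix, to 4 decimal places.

yes, ρ = 0.9130

Let D = diag(5.8, -8.6, -6.2, -12, -5.3, 5.8); L, U the strict triangles.
Gauss-Seidel: T = -(D+L)⁻¹U, row 0 first, T[0,2] = -(3.1)/(5.8) = -0.5345; later rows by forward substitution.
  T[0,:] = [+0.0000, -0.2931, -0.5345, -0.2241, -0.4483, +0.0517]
  T[1,:] = [+0.0000, -0.0613, -0.4840, +0.1856, +0.2434, +0.4062]
  T[2,:] = [+0.0000, +0.0580, +0.2859, -0.1810, +0.4579, -0.5241]
  T[3,:] = [+0.0000, -0.0633, +0.0382, -0.1708, +0.1215, -0.4440]
  T[4,:] = [+0.0000, +0.1738, +0.2713, +0.1525, +0.3709, -0.5753]
  T[5,:] = [+0.0000, -0.1818, -0.4347, -0.0792, -0.0818, -0.0600]
moduli |λ_i(T)| = 0.9130, 0.4254, 0.1475, 0.1268, 0.1268, 0.0000.
ρ = 0.9130; 0.9130 < 1, so it converges for any x₀.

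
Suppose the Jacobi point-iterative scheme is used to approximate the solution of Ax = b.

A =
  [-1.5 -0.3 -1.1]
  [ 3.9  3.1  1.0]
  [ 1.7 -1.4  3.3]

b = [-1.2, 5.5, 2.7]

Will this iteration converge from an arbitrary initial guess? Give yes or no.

A = D + L + U where D = diag(-1.5, 3.1, 3.3).
Jacobi T = -D⁻¹(L+U): T[1,0] = -(3.9)/(3.1) = -1.2581; T[1,1] = 0.
  T[0,:] = [+0.0000  -0.2000  -0.7333]
  T[1,:] = [-1.2581  +0.0000  -0.3226]
  T[2,:] = [-0.5152  +0.4242  +0.0000]
|eigenvalues of T|: 0.9356, 0.6187, 0.6187.
ρ(T) = max|λ| = 0.9356; 0.9356 < 1 ⇒ converges.

yes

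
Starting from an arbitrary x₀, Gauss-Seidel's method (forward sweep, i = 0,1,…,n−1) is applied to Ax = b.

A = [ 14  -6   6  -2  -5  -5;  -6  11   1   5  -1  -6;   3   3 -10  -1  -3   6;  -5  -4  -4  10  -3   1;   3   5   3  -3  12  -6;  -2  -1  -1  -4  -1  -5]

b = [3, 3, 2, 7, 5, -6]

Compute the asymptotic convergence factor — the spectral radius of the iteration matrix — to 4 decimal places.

1.2525

A = D + L + U where D = diag(14, 11, -10, 10, 12, -5).
GS T = -(D+L)⁻¹U: row 0 first, T[0,2] = -(6)/(14) = -0.4286; later rows by forward substitution.
  T[0,:] = [+0.0000 +0.4286 -0.4286 +0.1429 +0.3571 +0.3571]
  T[1,:] = [+0.0000 +0.2338 -0.3247 -0.3766 +0.2857 +0.7403]
  T[2,:] = [+0.0000 +0.1987 -0.2260 -0.1701 -0.1071 +0.9292]
  T[3,:] = [+0.0000 +0.3873 -0.4345 -0.1473 +0.5500 +0.7464]
  T[4,:] = [+0.0000 -0.1574 +0.1903 +0.1269 -0.0440 +0.0566]
  T[5,:] = [+0.0000 -0.5363 +0.5911 +0.1446 -0.6098 -1.0852]
|roots of det(T-λI)|: 1.2525, 0.2240, 0.2240, 0.0999, 0.0372, 0.0000.
ρ(T) = max|λ| = 1.2525; 1.2525 > 1, so it fails to converge.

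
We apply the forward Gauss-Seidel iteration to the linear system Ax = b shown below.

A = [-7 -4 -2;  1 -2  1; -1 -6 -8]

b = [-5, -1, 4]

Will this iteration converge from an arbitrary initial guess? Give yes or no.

yes

Let D = diag(-7, -2, -8); L, U the strict triangles.
T_GS = -(D+L)⁻¹U: row 0 first, T[0,2] = -(-2)/(-7) = -0.2857; later rows by forward substitution.
  T[0,:] = [+0.0000, -0.5714, -0.2857]
  T[1,:] = [+0.0000, -0.2857, +0.3571]
  T[2,:] = [+0.0000, +0.2857, -0.2321]
|λ(T)| sorted: 0.5795, 0.0616, 0.0000.
spectral radius ρ = 0.5795; 0.5795 < 1: convergent.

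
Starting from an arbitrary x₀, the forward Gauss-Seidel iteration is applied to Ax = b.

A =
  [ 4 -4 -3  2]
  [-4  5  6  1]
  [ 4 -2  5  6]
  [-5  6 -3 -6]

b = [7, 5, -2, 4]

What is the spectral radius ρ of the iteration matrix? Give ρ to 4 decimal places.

Diagonal D = diag(4, 5, 5, -6); L, U strict lower/upper.
Gauss-Seidel: T = -(D+L)⁻¹U, row 0 first, T[0,1] = -(-4)/(4) = +1.0000; later rows by forward substitution.
  T[0,:] = [+0.0000  +1.0000  +0.7500  -0.5000]
  T[1,:] = [+0.0000  +0.8000  -0.6000  -0.6000]
  T[2,:] = [+0.0000  -0.4800  -0.8400  -1.0400]
  T[3,:] = [+0.0000  +0.2067  -0.8050  +0.3367]
eigenvalue magnitudes: 1.4451, 0.9113, 0.9113, 0.0000.
ρ = 1.4451; 1.4451 > 1, so it fails to converge.

1.4451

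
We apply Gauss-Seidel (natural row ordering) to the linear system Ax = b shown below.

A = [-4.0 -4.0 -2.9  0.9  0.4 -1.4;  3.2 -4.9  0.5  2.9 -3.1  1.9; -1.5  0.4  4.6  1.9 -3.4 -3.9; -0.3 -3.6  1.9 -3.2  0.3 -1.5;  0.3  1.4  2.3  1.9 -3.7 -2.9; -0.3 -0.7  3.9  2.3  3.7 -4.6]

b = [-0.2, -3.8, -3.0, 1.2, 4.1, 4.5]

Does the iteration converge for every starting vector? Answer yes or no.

no

Let D = diag(-4, -4.9, 4.6, -3.2, -3.7, -4.6); L, U the strict triangles.
GS T = -(D+L)⁻¹U: row 0 first, T[0,3] = -(0.9)/(-4) = +0.2250; later rows by forward substitution.
  T[0,:] = [+0.0000  -1.0000  -0.7250  +0.2250  +0.1000  -0.3500]
  T[1,:] = [+0.0000  -0.6531  -0.3714  +0.7388  -0.5673  +0.1592]
  T[2,:] = [+0.0000  -0.2693  -0.2041  -0.4039  +0.8211  +0.7199]
  T[3,:] = [+0.0000  +0.6685  +0.3646  -1.0920  +1.2102  -0.1876]
  T[4,:] = [+0.0000  -0.1523  -0.1390  -0.5141  +0.9253  -0.4008]
  T[5,:] = [+0.0000  +0.1481  +0.0013  -1.4291  +2.1253  +0.1927]
eigenvalue magnitudes: 1.6129, 1.0383, 1.0383, 0.0228, 0.0051, 0.0000.
ρ = 1.6129; 1.6129 > 1 ⇒ diverges.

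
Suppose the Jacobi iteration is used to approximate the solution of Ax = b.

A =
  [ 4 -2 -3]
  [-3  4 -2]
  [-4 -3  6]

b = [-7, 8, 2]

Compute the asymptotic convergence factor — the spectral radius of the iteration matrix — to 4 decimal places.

Write A = D+L+U with D = diag(4, 4, 6).
Jacobi T = -D⁻¹(L+U): T[2,1] = -(-3)/(6) = +0.5000; T[2,2] = 0.
  T[0,:] = [+0.0000 +0.5000 +0.7500]
  T[1,:] = [+0.7500 +0.0000 +0.5000]
  T[2,:] = [+0.6667 +0.5000 +0.0000]
|roots of det(T-λI)|: 1.2214, 0.6894, 0.5319.
ρ = 1.2214; 1.2214 > 1, so it fails to converge.

1.2214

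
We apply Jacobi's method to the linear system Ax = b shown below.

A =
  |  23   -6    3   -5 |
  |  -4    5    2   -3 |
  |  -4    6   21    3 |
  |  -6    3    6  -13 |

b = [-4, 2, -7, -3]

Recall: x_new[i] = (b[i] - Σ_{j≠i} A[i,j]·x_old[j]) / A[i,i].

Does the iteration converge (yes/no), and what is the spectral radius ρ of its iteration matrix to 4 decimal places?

Split A = D + L + U, D = diag(23, 5, 21, -13).
Jacobi: T = -D⁻¹(L+U), T[0,3] = -(-5)/(23) = +0.2174; T[0,0] = 0.
  T[0,:] = [+0.0000  +0.2609  -0.1304  +0.2174]
  T[1,:] = [+0.8000  +0.0000  -0.4000  +0.6000]
  T[2,:] = [+0.1905  -0.2857  +0.0000  -0.1429]
  T[3,:] = [-0.4615  +0.2308  +0.4615  +0.0000]
|eigenvalues of T|: 0.6310, 0.3337, 0.3337, 0.0272.
ρ = 0.6310; 0.6310 < 1: convergent.

yes, ρ = 0.6310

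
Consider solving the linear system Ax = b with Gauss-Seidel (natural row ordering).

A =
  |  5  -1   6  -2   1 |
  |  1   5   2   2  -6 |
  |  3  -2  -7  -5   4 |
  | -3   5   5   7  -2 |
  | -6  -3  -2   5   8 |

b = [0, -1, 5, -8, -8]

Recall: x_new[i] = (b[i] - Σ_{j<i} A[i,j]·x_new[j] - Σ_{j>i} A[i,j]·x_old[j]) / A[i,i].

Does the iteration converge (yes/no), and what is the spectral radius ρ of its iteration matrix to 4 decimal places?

Diagonal D = diag(5, 5, -7, 7, 8); L, U strict lower/upper.
GS T = -(D+L)⁻¹U: row 0 first, T[0,1] = -(-1)/(5) = +0.2000; later rows by forward substitution.
  T[0,:] = [+0.0000  +0.2000  -1.2000  +0.4000  -0.2000]
  T[1,:] = [+0.0000  -0.0400  -0.1600  -0.4800  +1.2400]
  T[2,:] = [+0.0000  +0.0971  -0.4686  -0.4057  +0.1314]
  T[3,:] = [+0.0000  +0.0449  -0.0653  +0.8041  -0.7796]
  T[4,:] = [+0.0000  +0.1312  -1.0363  -0.4840  +0.8351]
moduli |λ_i(T)| = 1.2602, 0.6906, 0.5347, 0.0263, 0.0000.
ρ = 1.2602; 1.2602 > 1, so it fails to converge.

no, ρ = 1.2602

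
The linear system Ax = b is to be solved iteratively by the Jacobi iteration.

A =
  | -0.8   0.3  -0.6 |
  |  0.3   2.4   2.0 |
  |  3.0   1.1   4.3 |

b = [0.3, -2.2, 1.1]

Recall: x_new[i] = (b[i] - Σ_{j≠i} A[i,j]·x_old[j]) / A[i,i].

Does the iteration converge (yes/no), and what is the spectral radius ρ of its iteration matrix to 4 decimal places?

yes, ρ = 0.9459

Let D = diag(-0.8, 2.4, 4.3); L, U the strict triangles.
Jacobi T = -D⁻¹(L+U): T[2,1] = -(1.1)/(4.3) = -0.2558; T[2,2] = 0.
  T[0,:] = [+0.0000 +0.3750 -0.7500]
  T[1,:] = [-0.1250 +0.0000 -0.8333]
  T[2,:] = [-0.6977 -0.2558 +0.0000]
|eigenvalues of T|: 0.9459, 0.6091, 0.3368.
ρ(T) = max|λ| = 0.9459; 0.9459 < 1: convergent.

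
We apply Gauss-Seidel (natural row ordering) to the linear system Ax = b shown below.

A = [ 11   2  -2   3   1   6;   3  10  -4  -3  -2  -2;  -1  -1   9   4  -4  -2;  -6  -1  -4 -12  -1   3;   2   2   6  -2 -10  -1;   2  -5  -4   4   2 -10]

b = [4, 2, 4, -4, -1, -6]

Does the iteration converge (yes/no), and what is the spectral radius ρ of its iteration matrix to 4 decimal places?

yes, ρ = 0.8264

Split A = D + L + U, D = diag(11, 10, 9, -12, -10, -10).
T_GS = -(D+L)⁻¹U: row 0 first, T[0,2] = -(-2)/(11) = +0.1818; later rows by forward substitution.
  T[0,:] = [+0.0000, -0.1818, +0.1818, -0.2727, -0.0909, -0.5455]
  T[1,:] = [+0.0000, +0.0545, +0.3455, +0.3818, +0.2273, +0.3636]
  T[2,:] = [+0.0000, -0.0141, +0.0586, -0.4323, +0.4596, +0.2020]
  T[3,:] = [+0.0000, +0.0911, -0.1392, +0.2487, -0.2100, +0.4251]
  T[4,:] = [+0.0000, -0.0522, +0.1685, -0.2873, +0.3450, -0.1002]
  T[5,:] = [+0.0000, -0.0320, -0.1818, -0.0305, -0.3307, -0.2217]
moduli |λ_i(T)| = 0.8264, 0.2571, 0.2571, 0.1123, 0.0088, 0.0000.
spectral radius ρ = 0.8264; 0.8264 < 1: convergent.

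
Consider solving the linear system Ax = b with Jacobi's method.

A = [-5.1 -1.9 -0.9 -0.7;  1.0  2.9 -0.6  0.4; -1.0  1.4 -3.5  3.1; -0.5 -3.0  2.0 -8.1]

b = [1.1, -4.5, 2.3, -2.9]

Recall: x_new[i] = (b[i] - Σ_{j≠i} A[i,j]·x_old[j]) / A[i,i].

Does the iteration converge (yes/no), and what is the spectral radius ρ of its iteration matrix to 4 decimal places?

yes, ρ = 0.7006

A = D + L + U where D = diag(-5.1, 2.9, -3.5, -8.1).
Jacobi: T = -D⁻¹(L+U), T[1,3] = -(0.4)/(2.9) = -0.1379; T[1,1] = 0.
  T[0,:] = [+0.0000 -0.3725 -0.1765 -0.1373]
  T[1,:] = [-0.3448 +0.0000 +0.2069 -0.1379]
  T[2,:] = [-0.2857 +0.4000 +0.0000 +0.8857]
  T[3,:] = [-0.0617 -0.3704 +0.2469 +0.0000]
|λ(T)| sorted: 0.7006, 0.5660, 0.4276, 0.2930.
spectral radius ρ = 0.7006; 0.7006 < 1 ⇒ converges.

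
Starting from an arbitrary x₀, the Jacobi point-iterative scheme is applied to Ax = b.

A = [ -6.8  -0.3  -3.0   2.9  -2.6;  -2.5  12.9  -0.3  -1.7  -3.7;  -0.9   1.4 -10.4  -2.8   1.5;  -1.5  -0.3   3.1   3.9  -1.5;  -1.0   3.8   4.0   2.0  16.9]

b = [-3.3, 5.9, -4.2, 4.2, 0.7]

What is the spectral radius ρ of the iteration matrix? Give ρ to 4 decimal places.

A = D + L + U where D = diag(-6.8, 12.9, -10.4, 3.9, 16.9).
T_J = -D⁻¹(L+U): T[2,4] = -(1.5)/(-10.4) = +0.1442; T[2,2] = 0.
  T[0,:] = [+0.0000 -0.0441 -0.4412 +0.4265 -0.3824]
  T[1,:] = [+0.1938 +0.0000 +0.0233 +0.1318 +0.2868]
  T[2,:] = [-0.0865 +0.1346 +0.0000 -0.2692 +0.1442]
  T[3,:] = [+0.3846 +0.0769 -0.7949 +0.0000 +0.3846]
  T[4,:] = [+0.0592 -0.2249 -0.2367 -0.1183 +0.0000]
|eigenvalues of T|: 0.6971, 0.4424, 0.3221, 0.3221, 0.0980.
spectral radius ρ = 0.6971; 0.6971 < 1: convergent.

0.6971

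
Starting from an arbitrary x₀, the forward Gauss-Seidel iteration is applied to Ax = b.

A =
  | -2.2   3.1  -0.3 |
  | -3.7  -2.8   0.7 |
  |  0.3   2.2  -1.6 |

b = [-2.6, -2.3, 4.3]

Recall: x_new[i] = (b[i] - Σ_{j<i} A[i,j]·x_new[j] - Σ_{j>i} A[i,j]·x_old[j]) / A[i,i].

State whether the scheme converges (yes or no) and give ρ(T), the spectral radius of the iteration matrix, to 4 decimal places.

no, ρ = 1.3452

Let D = diag(-2.2, -2.8, -1.6); L, U the strict triangles.
T_GS = -(D+L)⁻¹U: row 0 first, T[0,2] = -(-0.3)/(-2.2) = -0.1364; later rows by forward substitution.
  T[0,:] = [+0.0000  +1.4091  -0.1364]
  T[1,:] = [+0.0000  -1.8620  +0.4302]
  T[2,:] = [+0.0000  -2.2961  +0.5659]
|eigenvalues of T|: 1.3452, 0.0491, 0.0000.
ρ = 1.3452; 1.3452 > 1: divergent.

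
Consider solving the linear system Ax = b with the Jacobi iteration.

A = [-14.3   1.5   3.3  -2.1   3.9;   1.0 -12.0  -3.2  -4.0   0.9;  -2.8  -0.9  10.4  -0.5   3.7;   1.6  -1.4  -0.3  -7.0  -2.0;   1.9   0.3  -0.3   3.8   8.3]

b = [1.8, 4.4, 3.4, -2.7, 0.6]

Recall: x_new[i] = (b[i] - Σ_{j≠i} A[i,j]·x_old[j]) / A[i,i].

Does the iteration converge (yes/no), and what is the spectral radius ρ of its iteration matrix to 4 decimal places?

Diagonal D = diag(-14.3, -12, 10.4, -7, 8.3); L, U strict lower/upper.
Jacobi T = -D⁻¹(L+U): T[1,3] = -(-4)/(-12) = -0.3333; T[1,1] = 0.
  T[0,:] = [+0.0000  +0.1049  +0.2308  -0.1469  +0.2727]
  T[1,:] = [+0.0833  +0.0000  -0.2667  -0.3333  +0.0750]
  T[2,:] = [+0.2692  +0.0865  +0.0000  +0.0481  -0.3558]
  T[3,:] = [+0.2286  -0.2000  -0.0429  +0.0000  -0.2857]
  T[4,:] = [-0.2289  -0.0361  +0.0361  -0.4578  +0.0000]
eigenvalue magnitudes: 0.5124, 0.3732, 0.3732, 0.2953, 0.2953.
spectral radius ρ = 0.5124; 0.5124 < 1, so it converges for any x₀.

yes, ρ = 0.5124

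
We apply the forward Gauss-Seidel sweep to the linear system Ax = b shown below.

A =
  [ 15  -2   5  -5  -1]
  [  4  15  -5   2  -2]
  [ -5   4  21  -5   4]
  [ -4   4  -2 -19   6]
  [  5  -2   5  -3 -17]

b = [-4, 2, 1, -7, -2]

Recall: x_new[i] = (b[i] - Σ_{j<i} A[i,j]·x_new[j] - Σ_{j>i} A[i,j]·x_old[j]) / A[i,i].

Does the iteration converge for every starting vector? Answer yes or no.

Write A = D+L+U with D = diag(15, 15, 21, -19, -17).
Gauss-Seidel: T = -(D+L)⁻¹U, row 0 first, T[0,3] = -(-5)/(15) = +0.3333; later rows by forward substitution.
  T[0,:] = [+0.0000 +0.1333 -0.3333 +0.3333 +0.0667]
  T[1,:] = [+0.0000 -0.0356 +0.4222 -0.2222 +0.1156]
  T[2,:] = [+0.0000 +0.0385 -0.1598 +0.3598 -0.1966]
  T[3,:] = [+0.0000 -0.0396 +0.1759 -0.1548 +0.3468]
  T[4,:] = [+0.0000 +0.0617 -0.2257 +0.2573 -0.1130]
|eigenvalues of T|: 0.7147, 0.1326, 0.1018, 0.1018, 0.0000.
spectral radius ρ = 0.7147; 0.7147 < 1, so it converges for any x₀.

yes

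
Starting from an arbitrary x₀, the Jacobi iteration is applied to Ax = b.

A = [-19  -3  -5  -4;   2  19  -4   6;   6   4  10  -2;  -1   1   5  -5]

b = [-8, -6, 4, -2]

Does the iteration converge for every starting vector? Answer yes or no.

Write A = D+L+U with D = diag(-19, 19, 10, -5).
T_J = -D⁻¹(L+U): T[2,1] = -(4)/(10) = -0.4000; T[2,2] = 0.
  T[0,:] = [+0.0000  -0.1579  -0.2632  -0.2105]
  T[1,:] = [-0.1053  +0.0000  +0.2105  -0.3158]
  T[2,:] = [-0.6000  -0.4000  +0.0000  +0.2000]
  T[3,:] = [-0.2000  +0.2000  +1.0000  +0.0000]
|λ(T)| sorted: 0.7749, 0.6097, 0.6097, 0.0492.
spectral radius ρ = 0.7749; 0.7749 < 1: convergent.

yes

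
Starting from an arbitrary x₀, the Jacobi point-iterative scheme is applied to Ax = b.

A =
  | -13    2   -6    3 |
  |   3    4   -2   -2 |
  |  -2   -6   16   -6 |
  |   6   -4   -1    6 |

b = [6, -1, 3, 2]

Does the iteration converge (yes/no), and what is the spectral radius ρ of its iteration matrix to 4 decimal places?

yes, ρ = 0.8805

Write A = D+L+U with D = diag(-13, 4, 16, 6).
T_J = -D⁻¹(L+U): T[2,1] = -(-6)/(16) = +0.3750; T[2,2] = 0.
  T[0,:] = [+0.0000 +0.1538 -0.4615 +0.2308]
  T[1,:] = [-0.7500 +0.0000 +0.5000 +0.5000]
  T[2,:] = [+0.1250 +0.3750 +0.0000 +0.3750]
  T[3,:] = [-1.0000 +0.6667 +0.1667 +0.0000]
eigenvalue magnitudes: 0.8805, 0.6489, 0.6489, 0.5782.
ρ(T) = max|λ| = 0.8805; 0.8805 < 1 ⇒ converges.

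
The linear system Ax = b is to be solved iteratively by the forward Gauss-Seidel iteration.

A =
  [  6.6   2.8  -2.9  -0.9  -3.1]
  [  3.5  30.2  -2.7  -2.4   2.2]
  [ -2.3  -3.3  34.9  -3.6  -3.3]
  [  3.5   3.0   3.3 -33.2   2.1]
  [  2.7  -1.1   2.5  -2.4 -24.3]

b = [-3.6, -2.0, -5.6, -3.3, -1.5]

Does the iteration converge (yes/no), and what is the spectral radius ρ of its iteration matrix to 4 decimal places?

Diagonal D = diag(6.6, 30.2, 34.9, -33.2, -24.3); L, U strict lower/upper.
GS T = -(D+L)⁻¹U: row 0 first, T[0,1] = -(2.8)/(6.6) = -0.4242; later rows by forward substitution.
  T[0,:] = [+0.0000  -0.4242  +0.4394  +0.1364  +0.4697]
  T[1,:] = [+0.0000  +0.0492  +0.0385  +0.0637  -0.1273]
  T[2,:] = [+0.0000  -0.0233  +0.0326  +0.1182  +0.1135]
  T[3,:] = [+0.0000  -0.0426  +0.0530  +0.0319  +0.1125]
  T[4,:] = [+0.0000  -0.0476  +0.0452  +0.0213  +0.0585]
|eigenvalues of T|: 0.1662, 0.0933, 0.0551, 0.0322, 0.0000.
spectral radius ρ = 0.1662; 0.1662 < 1, so it converges for any x₀.

yes, ρ = 0.1662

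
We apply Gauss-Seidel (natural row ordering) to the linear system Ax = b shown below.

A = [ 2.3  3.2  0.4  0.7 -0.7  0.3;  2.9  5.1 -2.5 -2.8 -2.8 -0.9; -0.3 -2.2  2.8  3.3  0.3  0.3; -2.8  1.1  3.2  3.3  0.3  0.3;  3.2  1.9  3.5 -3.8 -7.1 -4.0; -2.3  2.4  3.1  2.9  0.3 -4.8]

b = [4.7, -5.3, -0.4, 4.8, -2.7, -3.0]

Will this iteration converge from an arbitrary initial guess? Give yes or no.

Diagonal D = diag(2.3, 5.1, 2.8, 3.3, -7.1, -4.8); L, U strict lower/upper.
T_GS = -(D+L)⁻¹U: row 0 first, T[0,1] = -(3.2)/(2.3) = -1.3913; later rows by forward substitution.
  T[0,:] = [+0.0000 -1.3913 -0.1739 -0.3043 +0.3043 -0.1304]
  T[1,:] = [+0.0000 +0.7911 +0.5891 +0.7221 +0.3760 +0.2506]
  T[2,:] = [+0.0000 +0.4725 +0.4442 -0.6438 +0.2209 +0.0758]
  T[3,:] = [+0.0000 -1.9024 -0.7747 +0.1254 -0.1722 -0.3586]
  T[4,:] = [+0.0000 +0.8358 +0.7129 -0.3284 +0.4388 -0.3258]
  T[5,:] = [+0.0000 +0.2703 +0.2413 +0.1463 +0.1082 -0.0003]
|λ(T)| sorted: 1.5785, 0.9217, 0.9217, 0.1428, 0.1030, 0.0000.
spectral radius ρ = 1.5785; 1.5785 > 1: divergent.

no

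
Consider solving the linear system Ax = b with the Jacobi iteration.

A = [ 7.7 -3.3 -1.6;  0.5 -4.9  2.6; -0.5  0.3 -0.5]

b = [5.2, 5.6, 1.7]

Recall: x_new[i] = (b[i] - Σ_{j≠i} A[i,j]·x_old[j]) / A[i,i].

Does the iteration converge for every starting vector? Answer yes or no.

Split A = D + L + U, D = diag(7.7, -4.9, -0.5).
Jacobi T = -D⁻¹(L+U): T[2,1] = -(0.3)/(-0.5) = +0.6000; T[2,2] = 0.
  T[0,:] = [+0.0000 +0.4286 +0.2078]
  T[1,:] = [+0.1020 +0.0000 +0.5306]
  T[2,:] = [-1.0000 +0.6000 +0.0000]
moduli |λ_i(T)| = 0.6842, 0.5602, 0.5602.
ρ = 0.6842; 0.6842 < 1, so it converges for any x₀.

yes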